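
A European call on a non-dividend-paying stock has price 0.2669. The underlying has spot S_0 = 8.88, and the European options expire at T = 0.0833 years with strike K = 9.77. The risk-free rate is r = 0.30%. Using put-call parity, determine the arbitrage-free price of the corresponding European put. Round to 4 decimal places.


Put-call parity: C - P = S_0 * exp(-qT) - K * exp(-rT).
S_0 * exp(-qT) = 8.8800 * 1.00000000 = 8.88000000
K * exp(-rT) = 9.7700 * 0.99975013 = 9.76755878
P = C - S*exp(-qT) + K*exp(-rT)
P = 0.2669 - 8.88000000 + 9.76755878 = 1.1545

Answer: Put price = 1.1545


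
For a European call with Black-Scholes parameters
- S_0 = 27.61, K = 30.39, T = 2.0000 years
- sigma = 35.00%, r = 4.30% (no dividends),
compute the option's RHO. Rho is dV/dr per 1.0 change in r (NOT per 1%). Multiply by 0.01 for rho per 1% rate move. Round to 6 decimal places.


Answer: Rho = 22.002863

Derivation:
d1 = 0.2274144686; d2 = -0.2675602782
phi(d1) = 0.3887584018; exp(-qT) = 1.0000000000; exp(-rT) = 0.9175942312
N(d2) = 0.3945189049
Rho = K*T*exp(-rT)*N(d2) = 30.3900 * 2.0000 * 0.9175942312 * 0.3945189049 = 22.002863


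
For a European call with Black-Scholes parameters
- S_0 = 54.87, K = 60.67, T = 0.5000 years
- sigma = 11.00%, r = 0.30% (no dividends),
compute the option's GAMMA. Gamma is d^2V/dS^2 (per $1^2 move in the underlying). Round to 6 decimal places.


Answer: Gamma = 0.043672

Derivation:
d1 = -1.2336775131; d2 = -1.3114592590
phi(d1) = 0.1863891407; exp(-qT) = 1.0000000000; exp(-rT) = 0.9985011244
Gamma = exp(-qT) * phi(d1) / (S * sigma * sqrt(T)) = 1.0000000000 * 0.1863891407 / (54.8700 * 0.1100 * 0.7071067812) = 0.043672


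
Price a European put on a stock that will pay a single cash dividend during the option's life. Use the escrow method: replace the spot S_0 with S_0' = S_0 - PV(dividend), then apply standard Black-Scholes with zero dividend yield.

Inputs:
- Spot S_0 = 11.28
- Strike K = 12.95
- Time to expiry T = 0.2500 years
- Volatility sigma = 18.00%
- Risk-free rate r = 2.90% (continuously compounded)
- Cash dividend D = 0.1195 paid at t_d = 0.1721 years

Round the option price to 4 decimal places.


PV(D) = D * exp(-r * t_d) = 0.1195 * 0.99502153 = 0.11890507
S_0' = S_0 - PV(D) = 11.2800 - 0.11890507 = 11.16109493
d1 = (ln(S_0'/K) + (r + sigma^2/2)*T) / (sigma*sqrt(T)) = -1.52624138
d2 = d1 - sigma*sqrt(T) = -1.61624138
exp(-rT) = 0.99277622
N(-d1) = 0.93652512; N(-d2) = 0.94697893
P = K * exp(-rT) * N(-d2) - S_0' * N(-d1) = 12.9500 * 0.99277622 * 0.94697893 - 11.16109493 * 0.93652512 = 1.7221

Answer: Price = 1.7221


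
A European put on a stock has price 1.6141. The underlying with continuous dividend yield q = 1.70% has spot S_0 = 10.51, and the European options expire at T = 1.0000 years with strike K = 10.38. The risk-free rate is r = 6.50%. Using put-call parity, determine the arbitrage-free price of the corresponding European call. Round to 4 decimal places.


Answer: Call price = 2.2202

Derivation:
Put-call parity: C - P = S_0 * exp(-qT) - K * exp(-rT).
S_0 * exp(-qT) = 10.5100 * 0.98314368 = 10.33284013
K * exp(-rT) = 10.3800 * 0.93706746 = 9.72676027
C = P + S*exp(-qT) - K*exp(-rT)
C = 1.6141 + 10.33284013 - 9.72676027 = 2.2202


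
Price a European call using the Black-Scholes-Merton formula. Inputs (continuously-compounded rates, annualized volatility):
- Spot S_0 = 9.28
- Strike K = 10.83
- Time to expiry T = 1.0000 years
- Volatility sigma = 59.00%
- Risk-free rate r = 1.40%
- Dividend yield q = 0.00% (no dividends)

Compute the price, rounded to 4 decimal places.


d1 = (ln(S/K) + (r - q + 0.5*sigma^2) * T) / (sigma * sqrt(T)) = 0.05693472
d2 = d1 - sigma * sqrt(T) = -0.53306528
exp(-rT) = 0.98609754; exp(-qT) = 1.00000000
C = S_0 * exp(-qT) * N(d1) - K * exp(-rT) * N(d2)
N(d1) = 0.52270140; N(d2) = 0.29699420
C = 9.2800 * 1.00000000 * 0.52270140 - 10.8300 * 0.98609754 * 0.29699420 = 1.6789

Answer: Price = 1.6789


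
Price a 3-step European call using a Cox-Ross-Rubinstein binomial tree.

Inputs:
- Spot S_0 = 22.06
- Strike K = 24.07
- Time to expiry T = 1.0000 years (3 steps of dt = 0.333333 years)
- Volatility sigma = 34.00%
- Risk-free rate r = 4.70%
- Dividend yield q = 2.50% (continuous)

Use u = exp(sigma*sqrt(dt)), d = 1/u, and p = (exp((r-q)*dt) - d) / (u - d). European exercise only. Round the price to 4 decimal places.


Answer: Price = V(0,0) = 2.4797

Derivation:
dt = T/N = 0.333333
u = exp(sigma*sqrt(dt)) = 1.216891; d = 1/u = 0.821766
p = (exp((r-q)*dt) - d) / (u - d) = 0.469710
Discount per step: exp(-r*dt) = 0.984455
Stock lattice S(k, i) with i counting down-moves:
  k=0: S(0,0) = 22.0600
  k=1: S(1,0) = 26.8446; S(1,1) = 18.1282
  k=2: S(2,0) = 32.6670; S(2,1) = 22.0600; S(2,2) = 14.8971
  k=3: S(3,0) = 39.7521; S(3,1) = 26.8446; S(3,2) = 18.1282; S(3,3) = 12.2420
Terminal payoffs V(N, i) = max(S_T - K, 0):
  V(3,0) = 15.682125; V(3,1) = 2.774611; V(3,2) = 0.000000; V(3,3) = 0.000000
Backward induction: V(k, i) = exp(-r*dt) * [p * V(k+1, i) + (1-p) * V(k+1, i+1)].
  V(2,0) = exp(-r*dt) * [p*15.682125 + (1-p)*2.774611] = 8.700025
  V(2,1) = exp(-r*dt) * [p*2.774611 + (1-p)*0.000000] = 1.283004
  V(2,2) = exp(-r*dt) * [p*0.000000 + (1-p)*0.000000] = 0.000000
  V(1,0) = exp(-r*dt) * [p*8.700025 + (1-p)*1.283004] = 4.692754
  V(1,1) = exp(-r*dt) * [p*1.283004 + (1-p)*0.000000] = 0.593272
  V(0,0) = exp(-r*dt) * [p*4.692754 + (1-p)*0.593272] = 2.479685


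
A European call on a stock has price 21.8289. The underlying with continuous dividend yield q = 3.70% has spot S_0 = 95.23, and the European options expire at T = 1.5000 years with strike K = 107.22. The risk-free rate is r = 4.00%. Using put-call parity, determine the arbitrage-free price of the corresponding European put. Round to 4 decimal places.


Answer: Put price = 32.7162

Derivation:
Put-call parity: C - P = S_0 * exp(-qT) - K * exp(-rT).
S_0 * exp(-qT) = 95.2300 * 0.94601202 = 90.08872501
K * exp(-rT) = 107.2200 * 0.94176453 = 100.97599329
P = C - S*exp(-qT) + K*exp(-rT)
P = 21.8289 - 90.08872501 + 100.97599329 = 32.7162


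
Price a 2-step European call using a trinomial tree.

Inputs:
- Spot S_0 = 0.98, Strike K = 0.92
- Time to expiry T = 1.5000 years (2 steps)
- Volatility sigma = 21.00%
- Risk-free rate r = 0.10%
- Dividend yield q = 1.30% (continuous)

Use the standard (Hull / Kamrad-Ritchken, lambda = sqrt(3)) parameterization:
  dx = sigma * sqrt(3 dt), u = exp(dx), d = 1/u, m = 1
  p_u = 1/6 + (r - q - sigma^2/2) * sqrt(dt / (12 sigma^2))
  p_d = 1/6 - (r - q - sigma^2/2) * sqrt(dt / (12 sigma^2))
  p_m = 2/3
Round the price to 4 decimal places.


dt = T/N = 0.750000; dx = sigma*sqrt(3*dt) = 0.315000
u = exp(dx) = 1.370259; d = 1/u = 0.729789
p_u = 0.126131, p_m = 0.666667, p_d = 0.207202
Discount per step: exp(-r*dt) = 0.999250
Stock lattice S(k, j) with j the centered position index:
  k=0: S(0,+0) = 0.9800
  k=1: S(1,-1) = 0.7152; S(1,+0) = 0.9800; S(1,+1) = 1.3429
  k=2: S(2,-2) = 0.5219; S(2,-1) = 0.7152; S(2,+0) = 0.9800; S(2,+1) = 1.3429; S(2,+2) = 1.8401
Terminal payoffs V(N, j) = max(S_T - K, 0):
  V(2,-2) = 0.000000; V(2,-1) = 0.000000; V(2,+0) = 0.060000; V(2,+1) = 0.422854; V(2,+2) = 0.920058
Backward induction: V(k, j) = exp(-r*dt) * [p_u * V(k+1, j+1) + p_m * V(k+1, j) + p_d * V(k+1, j-1)]
  V(1,-1) = exp(-r*dt) * [p_u*0.060000 + p_m*0.000000 + p_d*0.000000] = 0.007562
  V(1,+0) = exp(-r*dt) * [p_u*0.422854 + p_m*0.060000 + p_d*0.000000] = 0.093265
  V(1,+1) = exp(-r*dt) * [p_u*0.920058 + p_m*0.422854 + p_d*0.060000] = 0.410075
  V(0,+0) = exp(-r*dt) * [p_u*0.410075 + p_m*0.093265 + p_d*0.007562] = 0.115380

Answer: Price = V(0,0) = 0.1154


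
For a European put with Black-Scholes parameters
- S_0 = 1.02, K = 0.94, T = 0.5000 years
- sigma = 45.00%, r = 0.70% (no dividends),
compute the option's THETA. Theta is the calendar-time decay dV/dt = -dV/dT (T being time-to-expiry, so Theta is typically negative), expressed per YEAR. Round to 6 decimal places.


d1 = 0.4267877517; d2 = 0.1085897002
phi(d1) = 0.3642144539; exp(-qT) = 1.0000000000; exp(-rT) = 0.9965061179
Theta = -S*exp(-qT)*phi(d1)*sigma/(2*sqrt(T)) + r*K*exp(-rT)*N(-d2) - q*S*exp(-qT)*N(-d1)
N(-d1) = 0.3347669642; N(-d2) = 0.4567639653; sqrt(T) = 0.7071067812
Term 1 = -1.0200 * 1.0000000000 * 0.3642144539 * 0.4500 / (2 * 0.7071067812) = -0.1182101762
Term 2 = 0.0070 * 0.9400 * 0.9965061179 * 0.4567639653 = 0.0029950060
Term 3 = 0 (no dividend yield, q = 0)
Theta = -0.1182101762 + (0.0029950060) + (0.0000000000) = -0.115215

Answer: Theta = -0.115215


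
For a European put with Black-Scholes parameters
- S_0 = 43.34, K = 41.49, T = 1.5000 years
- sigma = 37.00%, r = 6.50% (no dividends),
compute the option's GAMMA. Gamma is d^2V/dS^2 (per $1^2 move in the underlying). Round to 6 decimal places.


d1 = 0.5380018706; d2 = 0.0848462682
phi(d1) = 0.3451895683; exp(-qT) = 1.0000000000; exp(-rT) = 0.9071023416
Gamma = exp(-qT) * phi(d1) / (S * sigma * sqrt(T)) = 1.0000000000 * 0.3451895683 / (43.3400 * 0.3700 * 1.2247448714) = 0.017576

Answer: Gamma = 0.017576


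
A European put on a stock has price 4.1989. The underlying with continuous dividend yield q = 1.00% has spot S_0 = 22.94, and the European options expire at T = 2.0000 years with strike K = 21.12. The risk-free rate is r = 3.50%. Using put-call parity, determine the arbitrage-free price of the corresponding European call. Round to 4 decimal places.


Put-call parity: C - P = S_0 * exp(-qT) - K * exp(-rT).
S_0 * exp(-qT) = 22.9400 * 0.98019867 = 22.48575757
K * exp(-rT) = 21.1200 * 0.93239382 = 19.69215748
C = P + S*exp(-qT) - K*exp(-rT)
C = 4.1989 + 22.48575757 - 19.69215748 = 6.9925

Answer: Call price = 6.9925


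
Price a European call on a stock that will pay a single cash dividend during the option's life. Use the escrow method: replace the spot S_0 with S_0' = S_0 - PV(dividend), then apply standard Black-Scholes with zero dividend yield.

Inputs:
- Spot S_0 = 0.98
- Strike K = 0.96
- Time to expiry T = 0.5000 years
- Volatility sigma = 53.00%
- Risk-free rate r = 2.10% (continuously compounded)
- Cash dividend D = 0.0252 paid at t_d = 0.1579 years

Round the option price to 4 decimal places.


Answer: Price = 0.1440

Derivation:
PV(D) = D * exp(-r * t_d) = 0.0252 * 0.99668959 = 0.02511658
S_0' = S_0 - PV(D) = 0.9800 - 0.02511658 = 0.95488342
d1 = (ln(S_0'/K) + (r + sigma^2/2)*T) / (sigma*sqrt(T)) = 0.20114113
d2 = d1 - sigma*sqrt(T) = -0.17362546
exp(-rT) = 0.98955493
N(d1) = 0.57970589; N(d2) = 0.43107991
C = S_0' * N(d1) - K * exp(-rT) * N(d2) = 0.95488342 * 0.57970589 - 0.9600 * 0.98955493 * 0.43107991 = 0.1440


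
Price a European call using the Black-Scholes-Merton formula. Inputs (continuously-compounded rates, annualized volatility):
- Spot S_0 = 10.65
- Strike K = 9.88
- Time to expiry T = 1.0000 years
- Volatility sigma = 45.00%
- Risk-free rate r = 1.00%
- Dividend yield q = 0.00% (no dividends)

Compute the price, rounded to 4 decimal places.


Answer: Price = 2.2846

Derivation:
d1 = (ln(S/K) + (r - q + 0.5*sigma^2) * T) / (sigma * sqrt(T)) = 0.41399418
d2 = d1 - sigma * sqrt(T) = -0.03600582
exp(-rT) = 0.99004983; exp(-qT) = 1.00000000
C = S_0 * exp(-qT) * N(d1) - K * exp(-rT) * N(d2)
N(d1) = 0.66056081; N(d2) = 0.48563886
C = 10.6500 * 1.00000000 * 0.66056081 - 9.8800 * 0.99004983 * 0.48563886 = 2.2846


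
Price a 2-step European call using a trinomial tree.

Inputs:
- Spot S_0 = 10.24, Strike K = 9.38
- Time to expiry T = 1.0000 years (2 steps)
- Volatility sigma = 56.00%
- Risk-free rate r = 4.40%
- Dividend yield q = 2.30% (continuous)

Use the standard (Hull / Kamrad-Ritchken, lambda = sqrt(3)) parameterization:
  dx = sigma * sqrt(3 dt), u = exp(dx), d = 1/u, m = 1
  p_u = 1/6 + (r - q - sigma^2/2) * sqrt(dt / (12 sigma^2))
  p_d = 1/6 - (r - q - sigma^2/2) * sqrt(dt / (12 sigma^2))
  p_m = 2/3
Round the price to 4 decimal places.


dt = T/N = 0.500000; dx = sigma*sqrt(3*dt) = 0.685857
u = exp(dx) = 1.985473; d = 1/u = 0.503658
p_u = 0.117167, p_m = 0.666667, p_d = 0.216167
Discount per step: exp(-r*dt) = 0.978240
Stock lattice S(k, j) with j the centered position index:
  k=0: S(0,+0) = 10.2400
  k=1: S(1,-1) = 5.1575; S(1,+0) = 10.2400; S(1,+1) = 20.3312
  k=2: S(2,-2) = 2.5976; S(2,-1) = 5.1575; S(2,+0) = 10.2400; S(2,+1) = 20.3312; S(2,+2) = 40.3671
Terminal payoffs V(N, j) = max(S_T - K, 0):
  V(2,-2) = 0.000000; V(2,-1) = 0.000000; V(2,+0) = 0.860000; V(2,+1) = 10.951243; V(2,+2) = 30.987131
Backward induction: V(k, j) = exp(-r*dt) * [p_u * V(k+1, j+1) + p_m * V(k+1, j) + p_d * V(k+1, j-1)]
  V(1,-1) = exp(-r*dt) * [p_u*0.860000 + p_m*0.000000 + p_d*0.000000] = 0.098571
  V(1,+0) = exp(-r*dt) * [p_u*10.951243 + p_m*0.860000 + p_d*0.000000] = 1.816057
  V(1,+1) = exp(-r*dt) * [p_u*30.987131 + p_m*10.951243 + p_d*0.860000] = 10.875476
  V(0,+0) = exp(-r*dt) * [p_u*10.875476 + p_m*1.816057 + p_d*0.098571] = 2.451719

Answer: Price = V(0,0) = 2.4517


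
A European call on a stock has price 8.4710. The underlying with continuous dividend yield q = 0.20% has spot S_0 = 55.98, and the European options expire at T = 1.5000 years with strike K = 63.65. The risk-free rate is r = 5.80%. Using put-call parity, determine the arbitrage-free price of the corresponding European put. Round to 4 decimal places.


Answer: Put price = 11.0052

Derivation:
Put-call parity: C - P = S_0 * exp(-qT) - K * exp(-rT).
S_0 * exp(-qT) = 55.9800 * 0.99700450 = 55.81231166
K * exp(-rT) = 63.6500 * 0.91667710 = 58.34649714
P = C - S*exp(-qT) + K*exp(-rT)
P = 8.4710 - 55.81231166 + 58.34649714 = 11.0052


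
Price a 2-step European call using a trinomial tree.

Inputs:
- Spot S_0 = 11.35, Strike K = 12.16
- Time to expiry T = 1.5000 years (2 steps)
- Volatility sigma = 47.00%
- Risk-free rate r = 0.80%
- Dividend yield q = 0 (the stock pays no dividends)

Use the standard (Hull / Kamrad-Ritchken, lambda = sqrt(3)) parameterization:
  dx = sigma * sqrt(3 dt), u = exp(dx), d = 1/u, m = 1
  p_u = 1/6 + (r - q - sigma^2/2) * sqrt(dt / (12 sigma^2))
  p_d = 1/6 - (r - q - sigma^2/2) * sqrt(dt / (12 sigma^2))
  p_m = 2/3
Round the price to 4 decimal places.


Answer: Price = V(0,0) = 2.0244

Derivation:
dt = T/N = 0.750000; dx = sigma*sqrt(3*dt) = 0.705000
u = exp(dx) = 2.023847; d = 1/u = 0.494109
p_u = 0.112172, p_m = 0.666667, p_d = 0.221161
Discount per step: exp(-r*dt) = 0.994018
Stock lattice S(k, j) with j the centered position index:
  k=0: S(0,+0) = 11.3500
  k=1: S(1,-1) = 5.6081; S(1,+0) = 11.3500; S(1,+1) = 22.9707
  k=2: S(2,-2) = 2.7710; S(2,-1) = 5.6081; S(2,+0) = 11.3500; S(2,+1) = 22.9707; S(2,+2) = 46.4891
Terminal payoffs V(N, j) = max(S_T - K, 0):
  V(2,-2) = 0.000000; V(2,-1) = 0.000000; V(2,+0) = 0.000000; V(2,+1) = 10.810660; V(2,+2) = 34.329094
Backward induction: V(k, j) = exp(-r*dt) * [p_u * V(k+1, j+1) + p_m * V(k+1, j) + p_d * V(k+1, j-1)]
  V(1,-1) = exp(-r*dt) * [p_u*0.000000 + p_m*0.000000 + p_d*0.000000] = 0.000000
  V(1,+0) = exp(-r*dt) * [p_u*10.810660 + p_m*0.000000 + p_d*0.000000] = 1.205399
  V(1,+1) = exp(-r*dt) * [p_u*34.329094 + p_m*10.810660 + p_d*0.000000] = 10.991721
  V(0,+0) = exp(-r*dt) * [p_u*10.991721 + p_m*1.205399 + p_d*0.000000] = 2.024380


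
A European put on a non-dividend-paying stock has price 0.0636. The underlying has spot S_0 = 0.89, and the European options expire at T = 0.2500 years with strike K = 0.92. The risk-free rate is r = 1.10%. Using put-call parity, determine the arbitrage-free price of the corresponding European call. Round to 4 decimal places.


Answer: Call price = 0.0361

Derivation:
Put-call parity: C - P = S_0 * exp(-qT) - K * exp(-rT).
S_0 * exp(-qT) = 0.8900 * 1.00000000 = 0.89000000
K * exp(-rT) = 0.9200 * 0.99725378 = 0.91747348
C = P + S*exp(-qT) - K*exp(-rT)
C = 0.0636 + 0.89000000 - 0.91747348 = 0.0361


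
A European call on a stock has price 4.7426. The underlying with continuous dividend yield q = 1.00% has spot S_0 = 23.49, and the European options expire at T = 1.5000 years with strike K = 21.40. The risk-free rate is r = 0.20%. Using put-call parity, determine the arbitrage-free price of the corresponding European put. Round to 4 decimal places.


Put-call parity: C - P = S_0 * exp(-qT) - K * exp(-rT).
S_0 * exp(-qT) = 23.4900 * 0.98511194 = 23.14027946
K * exp(-rT) = 21.4000 * 0.99700450 = 21.33589620
P = C - S*exp(-qT) + K*exp(-rT)
P = 4.7426 - 23.14027946 + 21.33589620 = 2.9382

Answer: Put price = 2.9382


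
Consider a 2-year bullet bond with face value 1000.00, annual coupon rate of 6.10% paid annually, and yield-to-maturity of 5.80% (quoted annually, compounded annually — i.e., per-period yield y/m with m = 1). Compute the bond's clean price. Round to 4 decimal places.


Answer: Price = 1005.5156

Derivation:
Coupon per period c = face * coupon_rate / m = 61.000000
Periods per year m = 1; per-period yield y/m = 0.058000
Number of cashflows N = 2
Cashflows (t years, CF_t, discount factor 1/(1+y/m)^(m*t), PV):
  t = 1.0000: CF_t = 61.000000, DF = 0.945180, PV = 57.655955
  t = 2.0000: CF_t = 1061.000000, DF = 0.893364, PV = 947.859677
Price P = sum_t PV_t = 1005.515632


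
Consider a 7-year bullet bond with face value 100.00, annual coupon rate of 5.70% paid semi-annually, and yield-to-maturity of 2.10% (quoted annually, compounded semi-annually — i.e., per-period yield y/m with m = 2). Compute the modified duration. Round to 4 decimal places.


Answer: Modified duration = 5.9391

Derivation:
Coupon per period c = face * coupon_rate / m = 2.850000
Periods per year m = 2; per-period yield y/m = 0.010500
Number of cashflows N = 14
Cashflows (t years, CF_t, discount factor 1/(1+y/m)^(m*t), PV):
  t = 0.5000: CF_t = 2.850000, DF = 0.989609, PV = 2.820386
  t = 1.0000: CF_t = 2.850000, DF = 0.979326, PV = 2.791080
  t = 1.5000: CF_t = 2.850000, DF = 0.969150, PV = 2.762078
  t = 2.0000: CF_t = 2.850000, DF = 0.959080, PV = 2.733377
  t = 2.5000: CF_t = 2.850000, DF = 0.949114, PV = 2.704975
  t = 3.0000: CF_t = 2.850000, DF = 0.939252, PV = 2.676868
  t = 3.5000: CF_t = 2.850000, DF = 0.929492, PV = 2.649053
  t = 4.0000: CF_t = 2.850000, DF = 0.919834, PV = 2.621527
  t = 4.5000: CF_t = 2.850000, DF = 0.910276, PV = 2.594287
  t = 5.0000: CF_t = 2.850000, DF = 0.900818, PV = 2.567330
  t = 5.5000: CF_t = 2.850000, DF = 0.891457, PV = 2.540653
  t = 6.0000: CF_t = 2.850000, DF = 0.882194, PV = 2.514253
  t = 6.5000: CF_t = 2.850000, DF = 0.873027, PV = 2.488128
  t = 7.0000: CF_t = 102.850000, DF = 0.863956, PV = 88.857859
Price P = sum_t PV_t = 123.321854
First compute Macaulay numerator sum_t t * PV_t:
  t * PV_t at t = 0.5000: 1.410193
  t * PV_t at t = 1.0000: 2.791080
  t * PV_t at t = 1.5000: 4.143117
  t * PV_t at t = 2.0000: 5.466755
  t * PV_t at t = 2.5000: 6.762438
  t * PV_t at t = 3.0000: 8.030604
  t * PV_t at t = 3.5000: 9.271685
  t * PV_t at t = 4.0000: 10.486108
  t * PV_t at t = 4.5000: 11.674291
  t * PV_t at t = 5.0000: 12.836650
  t * PV_t at t = 5.5000: 13.973592
  t * PV_t at t = 6.0000: 15.085520
  t * PV_t at t = 6.5000: 16.172832
  t * PV_t at t = 7.0000: 622.005015
Macaulay duration D = 740.109878 / 123.321854 = 6.001449
Modified duration = D / (1 + y/m) = 6.001449 / (1 + 0.010500) = 5.939089


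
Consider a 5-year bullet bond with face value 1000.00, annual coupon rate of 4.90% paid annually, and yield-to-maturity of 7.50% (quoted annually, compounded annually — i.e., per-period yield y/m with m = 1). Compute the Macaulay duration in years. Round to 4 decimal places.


Coupon per period c = face * coupon_rate / m = 49.000000
Periods per year m = 1; per-period yield y/m = 0.075000
Number of cashflows N = 5
Cashflows (t years, CF_t, discount factor 1/(1+y/m)^(m*t), PV):
  t = 1.0000: CF_t = 49.000000, DF = 0.930233, PV = 45.581395
  t = 2.0000: CF_t = 49.000000, DF = 0.865333, PV = 42.401298
  t = 3.0000: CF_t = 49.000000, DF = 0.804961, PV = 39.443068
  t = 4.0000: CF_t = 49.000000, DF = 0.748801, PV = 36.691226
  t = 5.0000: CF_t = 1049.000000, DF = 0.696559, PV = 730.690005
Price P = sum_t PV_t = 894.806993
Macaulay numerator sum_t t * PV_t:
  t * PV_t at t = 1.0000: 45.581395
  t * PV_t at t = 2.0000: 84.802596
  t * PV_t at t = 3.0000: 118.329204
  t * PV_t at t = 4.0000: 146.764904
  t * PV_t at t = 5.0000: 3653.450027
Macaulay duration D = (sum_t t * PV_t) / P = 4048.928126 / 894.806993 = 4.524918

Answer: Macaulay duration = 4.5249 years


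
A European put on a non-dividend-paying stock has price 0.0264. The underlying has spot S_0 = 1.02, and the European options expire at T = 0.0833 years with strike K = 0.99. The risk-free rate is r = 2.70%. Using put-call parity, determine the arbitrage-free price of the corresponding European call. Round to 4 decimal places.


Answer: Call price = 0.0586

Derivation:
Put-call parity: C - P = S_0 * exp(-qT) - K * exp(-rT).
S_0 * exp(-qT) = 1.0200 * 1.00000000 = 1.02000000
K * exp(-rT) = 0.9900 * 0.99775343 = 0.98777589
C = P + S*exp(-qT) - K*exp(-rT)
C = 0.0264 + 1.02000000 - 0.98777589 = 0.0586


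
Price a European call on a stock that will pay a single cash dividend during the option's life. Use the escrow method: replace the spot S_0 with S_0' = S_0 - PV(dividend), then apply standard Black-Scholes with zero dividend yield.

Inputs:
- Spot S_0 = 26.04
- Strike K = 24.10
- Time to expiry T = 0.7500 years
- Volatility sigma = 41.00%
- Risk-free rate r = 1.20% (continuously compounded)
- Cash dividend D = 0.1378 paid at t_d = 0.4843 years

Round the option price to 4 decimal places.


Answer: Price = 4.6075

Derivation:
PV(D) = D * exp(-r * t_d) = 0.1378 * 0.99420525 = 0.13700148
S_0' = S_0 - PV(D) = 26.0400 - 0.13700148 = 25.90299852
d1 = (ln(S_0'/K) + (r + sigma^2/2)*T) / (sigma*sqrt(T)) = 0.40607268
d2 = d1 - sigma*sqrt(T) = 0.05100226
exp(-rT) = 0.99104038
N(d1) = 0.65765540; N(d2) = 0.52033814
C = S_0' * N(d1) - K * exp(-rT) * N(d2) = 25.90299852 * 0.65765540 - 24.1000 * 0.99104038 * 0.52033814 = 4.6075


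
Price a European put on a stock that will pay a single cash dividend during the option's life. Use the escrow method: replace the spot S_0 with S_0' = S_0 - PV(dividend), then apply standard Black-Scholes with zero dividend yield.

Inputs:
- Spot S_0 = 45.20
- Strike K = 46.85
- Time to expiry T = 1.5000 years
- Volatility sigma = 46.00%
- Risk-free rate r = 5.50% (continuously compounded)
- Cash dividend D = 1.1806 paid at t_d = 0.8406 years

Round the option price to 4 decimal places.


PV(D) = D * exp(-r * t_d) = 1.1806 * 0.95481946 = 1.12725986
S_0' = S_0 - PV(D) = 45.2000 - 1.12725986 = 44.07274014
d1 = (ln(S_0'/K) + (r + sigma^2/2)*T) / (sigma*sqrt(T)) = 0.31965920
d2 = d1 - sigma*sqrt(T) = -0.24372344
exp(-rT) = 0.92081144
N(-d1) = 0.37461335; N(-d2) = 0.59627749
P = K * exp(-rT) * N(-d2) - S_0' * N(-d1) = 46.8500 * 0.92081144 * 0.59627749 - 44.07274014 * 0.37461335 = 9.2132

Answer: Price = 9.2132


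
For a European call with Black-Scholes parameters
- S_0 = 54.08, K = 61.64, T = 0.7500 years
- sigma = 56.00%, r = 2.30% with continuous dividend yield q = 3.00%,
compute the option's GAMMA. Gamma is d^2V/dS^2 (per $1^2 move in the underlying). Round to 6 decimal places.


d1 = -0.0381393025; d2 = -0.5231135286
phi(d1) = 0.3986522339; exp(-qT) = 0.9777512372; exp(-rT) = 0.9828979294
Gamma = exp(-qT) * phi(d1) / (S * sigma * sqrt(T)) = 0.9777512372 * 0.3986522339 / (54.0800 * 0.5600 * 0.8660254038) = 0.014862

Answer: Gamma = 0.014862


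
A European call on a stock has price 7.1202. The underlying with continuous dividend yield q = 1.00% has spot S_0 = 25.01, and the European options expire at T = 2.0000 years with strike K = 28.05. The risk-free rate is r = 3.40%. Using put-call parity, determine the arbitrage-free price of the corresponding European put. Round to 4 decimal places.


Put-call parity: C - P = S_0 * exp(-qT) - K * exp(-rT).
S_0 * exp(-qT) = 25.0100 * 0.98019867 = 24.51476882
K * exp(-rT) = 28.0500 * 0.93426047 = 26.20600628
P = C - S*exp(-qT) + K*exp(-rT)
P = 7.1202 - 24.51476882 + 26.20600628 = 8.8114

Answer: Put price = 8.8114


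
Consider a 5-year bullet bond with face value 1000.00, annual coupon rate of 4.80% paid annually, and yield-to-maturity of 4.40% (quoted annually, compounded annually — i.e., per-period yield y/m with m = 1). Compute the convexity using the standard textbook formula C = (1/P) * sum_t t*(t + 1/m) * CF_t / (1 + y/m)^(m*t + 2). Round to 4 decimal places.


Coupon per period c = face * coupon_rate / m = 48.000000
Periods per year m = 1; per-period yield y/m = 0.044000
Number of cashflows N = 5
Cashflows (t years, CF_t, discount factor 1/(1+y/m)^(m*t), PV):
  t = 1.0000: CF_t = 48.000000, DF = 0.957854, PV = 45.977011
  t = 2.0000: CF_t = 48.000000, DF = 0.917485, PV = 44.039283
  t = 3.0000: CF_t = 48.000000, DF = 0.878817, PV = 42.183221
  t = 4.0000: CF_t = 48.000000, DF = 0.841779, PV = 40.405384
  t = 5.0000: CF_t = 1048.000000, DF = 0.806302, PV = 845.004048
Price P = sum_t PV_t = 1017.608948
Convexity numerator sum_t t*(t + 1/m) * CF_t / (1+y/m)^(m*t + 2):
  t = 1.0000: term = 84.366443
  t = 2.0000: term = 242.432306
  t = 3.0000: term = 464.429706
  t = 4.0000: term = 741.426733
  t = 5.0000: term = 23258.357768
Convexity = (1/P) * sum = 24791.012956 / 1017.608948 = 24.362023

Answer: Convexity = 24.3620


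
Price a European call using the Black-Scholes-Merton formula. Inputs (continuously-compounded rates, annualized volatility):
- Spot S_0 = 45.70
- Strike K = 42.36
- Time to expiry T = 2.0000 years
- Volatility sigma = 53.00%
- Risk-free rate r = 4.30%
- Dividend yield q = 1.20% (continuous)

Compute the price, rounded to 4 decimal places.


d1 = (ln(S/K) + (r - q + 0.5*sigma^2) * T) / (sigma * sqrt(T)) = 0.55873947
d2 = d1 - sigma * sqrt(T) = -0.19079372
exp(-rT) = 0.91759423; exp(-qT) = 0.97628571
C = S_0 * exp(-qT) * N(d1) - K * exp(-rT) * N(d2)
N(d1) = 0.71183023; N(d2) = 0.42434361
C = 45.7000 * 0.97628571 * 0.71183023 - 42.3600 * 0.91759423 * 0.42434361 = 15.2653

Answer: Price = 15.2653


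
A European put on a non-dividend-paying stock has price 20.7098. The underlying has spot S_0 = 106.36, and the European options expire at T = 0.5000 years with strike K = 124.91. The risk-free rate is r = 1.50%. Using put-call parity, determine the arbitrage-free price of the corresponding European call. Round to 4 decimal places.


Answer: Call price = 3.0931

Derivation:
Put-call parity: C - P = S_0 * exp(-qT) - K * exp(-rT).
S_0 * exp(-qT) = 106.3600 * 1.00000000 = 106.36000000
K * exp(-rT) = 124.9100 * 0.99252805 = 123.97667933
C = P + S*exp(-qT) - K*exp(-rT)
C = 20.7098 + 106.36000000 - 123.97667933 = 3.0931


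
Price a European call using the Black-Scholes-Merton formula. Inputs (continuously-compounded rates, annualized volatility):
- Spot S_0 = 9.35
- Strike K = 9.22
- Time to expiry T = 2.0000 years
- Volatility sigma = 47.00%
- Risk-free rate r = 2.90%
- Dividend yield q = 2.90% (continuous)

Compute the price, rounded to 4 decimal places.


Answer: Price = 2.3431

Derivation:
d1 = (ln(S/K) + (r - q + 0.5*sigma^2) * T) / (sigma * sqrt(T)) = 0.35340491
d2 = d1 - sigma * sqrt(T) = -0.31127547
exp(-rT) = 0.94364995; exp(-qT) = 0.94364995
C = S_0 * exp(-qT) * N(d1) - K * exp(-rT) * N(d2)
N(d1) = 0.63810755; N(d2) = 0.37779561
C = 9.3500 * 0.94364995 * 0.63810755 - 9.2200 * 0.94364995 * 0.37779561 = 2.3431


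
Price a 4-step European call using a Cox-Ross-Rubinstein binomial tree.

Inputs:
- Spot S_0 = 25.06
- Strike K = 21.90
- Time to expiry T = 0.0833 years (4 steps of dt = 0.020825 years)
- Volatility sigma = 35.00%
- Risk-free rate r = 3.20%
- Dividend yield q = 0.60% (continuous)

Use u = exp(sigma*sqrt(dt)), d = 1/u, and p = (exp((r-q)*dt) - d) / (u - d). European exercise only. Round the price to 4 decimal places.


Answer: Price = V(0,0) = 3.2998

Derivation:
dt = T/N = 0.020825
u = exp(sigma*sqrt(dt)) = 1.051805; d = 1/u = 0.950746
p = (exp((r-q)*dt) - d) / (u - d) = 0.492735
Discount per step: exp(-r*dt) = 0.999334
Stock lattice S(k, i) with i counting down-moves:
  k=0: S(0,0) = 25.0600
  k=1: S(1,0) = 26.3582; S(1,1) = 23.8257
  k=2: S(2,0) = 27.7237; S(2,1) = 25.0600; S(2,2) = 22.6522
  k=3: S(3,0) = 29.1600; S(3,1) = 26.3582; S(3,2) = 23.8257; S(3,3) = 21.5365
  k=4: S(4,0) = 30.6706; S(4,1) = 27.7237; S(4,2) = 25.0600; S(4,3) = 22.6522; S(4,4) = 20.4757
Terminal payoffs V(N, i) = max(S_T - K, 0):
  V(4,0) = 8.770618; V(4,1) = 5.823739; V(4,2) = 3.160000; V(4,3) = 0.752197; V(4,4) = 0.000000
Backward induction: V(k, i) = exp(-r*dt) * [p * V(k+1, i) + (1-p) * V(k+1, i+1)].
  V(3,0) = exp(-r*dt) * [p*8.770618 + (1-p)*5.823739] = 7.270922
  V(3,1) = exp(-r*dt) * [p*5.823739 + (1-p)*3.160000] = 4.469537
  V(3,2) = exp(-r*dt) * [p*3.160000 + (1-p)*0.752197] = 1.937314
  V(3,3) = exp(-r*dt) * [p*0.752197 + (1-p)*0.000000] = 0.370387
  V(2,0) = exp(-r*dt) * [p*7.270922 + (1-p)*4.469537] = 5.845980
  V(2,1) = exp(-r*dt) * [p*4.469537 + (1-p)*1.937314] = 3.182907
  V(2,2) = exp(-r*dt) * [p*1.937314 + (1-p)*0.370387] = 1.141706
  V(1,0) = exp(-r*dt) * [p*5.845980 + (1-p)*3.182907] = 4.492102
  V(1,1) = exp(-r*dt) * [p*3.182907 + (1-p)*1.141706] = 2.146046
  V(0,0) = exp(-r*dt) * [p*4.492102 + (1-p)*2.146046] = 3.299830


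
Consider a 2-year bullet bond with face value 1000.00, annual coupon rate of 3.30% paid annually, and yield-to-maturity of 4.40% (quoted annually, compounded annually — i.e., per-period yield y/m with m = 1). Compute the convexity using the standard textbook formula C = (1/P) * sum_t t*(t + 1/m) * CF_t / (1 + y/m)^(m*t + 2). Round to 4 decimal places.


Coupon per period c = face * coupon_rate / m = 33.000000
Periods per year m = 1; per-period yield y/m = 0.044000
Number of cashflows N = 2
Cashflows (t years, CF_t, discount factor 1/(1+y/m)^(m*t), PV):
  t = 1.0000: CF_t = 33.000000, DF = 0.957854, PV = 31.609195
  t = 2.0000: CF_t = 1033.000000, DF = 0.917485, PV = 947.762070
Price P = sum_t PV_t = 979.371266
Convexity numerator sum_t t*(t + 1/m) * CF_t / (1+y/m)^(m*t + 2):
  t = 1.0000: term = 58.001929
  t = 2.0000: term = 5217.345259
Convexity = (1/P) * sum = 5275.347189 / 979.371266 = 5.386463

Answer: Convexity = 5.3865


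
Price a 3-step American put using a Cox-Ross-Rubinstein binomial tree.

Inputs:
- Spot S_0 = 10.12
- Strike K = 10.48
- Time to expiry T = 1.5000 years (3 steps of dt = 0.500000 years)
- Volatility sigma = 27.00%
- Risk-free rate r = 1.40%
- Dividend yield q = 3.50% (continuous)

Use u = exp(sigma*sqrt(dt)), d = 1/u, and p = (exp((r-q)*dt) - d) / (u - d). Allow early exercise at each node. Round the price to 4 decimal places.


Answer: Price = V(0,0) = 1.7618

Derivation:
dt = T/N = 0.500000
u = exp(sigma*sqrt(dt)) = 1.210361; d = 1/u = 0.826200
p = (exp((r-q)*dt) - d) / (u - d) = 0.425225
Discount per step: exp(-r*dt) = 0.993024
Stock lattice S(k, i) with i counting down-moves:
  k=0: S(0,0) = 10.1200
  k=1: S(1,0) = 12.2489; S(1,1) = 8.3611
  k=2: S(2,0) = 14.8255; S(2,1) = 10.1200; S(2,2) = 6.9080
  k=3: S(3,0) = 17.9443; S(3,1) = 12.2489; S(3,2) = 8.3611; S(3,3) = 5.7074
Terminal payoffs V(N, i) = max(K - S_T, 0):
  V(3,0) = 0.000000; V(3,1) = 0.000000; V(3,2) = 2.118860; V(3,3) = 4.772637
Backward induction: V(k, i) = exp(-r*dt) * [p * V(k+1, i) + (1-p) * V(k+1, i+1)]; then take max(V_cont, immediate exercise) for American.
  V(2,0) = exp(-r*dt) * [p*0.000000 + (1-p)*0.000000] = 0.000000; exercise = 0.000000; V(2,0) = max -> 0.000000
  V(2,1) = exp(-r*dt) * [p*0.000000 + (1-p)*2.118860] = 1.209371; exercise = 0.360000; V(2,1) = max -> 1.209371
  V(2,2) = exp(-r*dt) * [p*2.118860 + (1-p)*4.772637] = 3.618763; exercise = 3.572029; V(2,2) = max -> 3.618763
  V(1,0) = exp(-r*dt) * [p*0.000000 + (1-p)*1.209371] = 0.690267; exercise = 0.000000; V(1,0) = max -> 0.690267
  V(1,1) = exp(-r*dt) * [p*1.209371 + (1-p)*3.618763] = 2.576132; exercise = 2.118860; V(1,1) = max -> 2.576132
  V(0,0) = exp(-r*dt) * [p*0.690267 + (1-p)*2.576132] = 1.761838; exercise = 0.360000; V(0,0) = max -> 1.761838


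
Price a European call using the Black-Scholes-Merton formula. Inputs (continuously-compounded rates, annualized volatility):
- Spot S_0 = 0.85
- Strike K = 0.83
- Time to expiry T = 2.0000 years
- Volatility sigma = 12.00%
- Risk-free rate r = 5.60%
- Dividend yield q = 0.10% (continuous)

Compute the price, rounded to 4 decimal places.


Answer: Price = 0.1227

Derivation:
d1 = (ln(S/K) + (r - q + 0.5*sigma^2) * T) / (sigma * sqrt(T)) = 0.87333962
d2 = d1 - sigma * sqrt(T) = 0.70363400
exp(-rT) = 0.89404426; exp(-qT) = 0.99800200
C = S_0 * exp(-qT) * N(d1) - K * exp(-rT) * N(d2)
N(d1) = 0.80876101; N(d2) = 0.75916963
C = 0.8500 * 0.99800200 * 0.80876101 - 0.8300 * 0.89404426 * 0.75916963 = 0.1227


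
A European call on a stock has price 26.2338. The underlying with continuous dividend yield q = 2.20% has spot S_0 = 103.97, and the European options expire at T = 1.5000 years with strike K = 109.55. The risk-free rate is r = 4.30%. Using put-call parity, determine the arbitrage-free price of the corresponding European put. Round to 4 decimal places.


Put-call parity: C - P = S_0 * exp(-qT) - K * exp(-rT).
S_0 * exp(-qT) = 103.9700 * 0.96753856 = 100.59498404
K * exp(-rT) = 109.5500 * 0.93753611 = 102.70708132
P = C - S*exp(-qT) + K*exp(-rT)
P = 26.2338 - 100.59498404 + 102.70708132 = 28.3459

Answer: Put price = 28.3459


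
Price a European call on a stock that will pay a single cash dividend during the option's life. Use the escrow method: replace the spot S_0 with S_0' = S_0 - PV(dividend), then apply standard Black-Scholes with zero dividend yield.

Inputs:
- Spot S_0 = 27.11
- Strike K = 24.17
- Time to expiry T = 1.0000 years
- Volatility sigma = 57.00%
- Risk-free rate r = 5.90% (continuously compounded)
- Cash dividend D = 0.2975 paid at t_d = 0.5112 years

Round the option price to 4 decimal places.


Answer: Price = 7.8024

Derivation:
PV(D) = D * exp(-r * t_d) = 0.2975 * 0.97028950 = 0.28866113
S_0' = S_0 - PV(D) = 27.1100 - 0.28866113 = 26.82133887
d1 = (ln(S_0'/K) + (r + sigma^2/2)*T) / (sigma*sqrt(T)) = 0.57111509
d2 = d1 - sigma*sqrt(T) = 0.00111509
exp(-rT) = 0.94270677
N(d1) = 0.71603919; N(d2) = 0.50044486
C = S_0' * N(d1) - K * exp(-rT) * N(d2) = 26.82133887 * 0.71603919 - 24.1700 * 0.94270677 * 0.50044486 = 7.8024


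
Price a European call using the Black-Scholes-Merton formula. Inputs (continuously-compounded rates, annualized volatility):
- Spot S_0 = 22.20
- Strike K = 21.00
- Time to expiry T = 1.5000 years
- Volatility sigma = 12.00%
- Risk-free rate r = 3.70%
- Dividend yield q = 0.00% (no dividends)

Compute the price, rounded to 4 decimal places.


d1 = (ln(S/K) + (r - q + 0.5*sigma^2) * T) / (sigma * sqrt(T)) = 0.82921931
d2 = d1 - sigma * sqrt(T) = 0.68224992
exp(-rT) = 0.94601202; exp(-qT) = 1.00000000
C = S_0 * exp(-qT) * N(d1) - K * exp(-rT) * N(d2)
N(d1) = 0.79650984; N(d2) = 0.75245953
C = 22.2000 * 1.00000000 * 0.79650984 - 21.0000 * 0.94601202 * 0.75245953 = 2.7340

Answer: Price = 2.7340


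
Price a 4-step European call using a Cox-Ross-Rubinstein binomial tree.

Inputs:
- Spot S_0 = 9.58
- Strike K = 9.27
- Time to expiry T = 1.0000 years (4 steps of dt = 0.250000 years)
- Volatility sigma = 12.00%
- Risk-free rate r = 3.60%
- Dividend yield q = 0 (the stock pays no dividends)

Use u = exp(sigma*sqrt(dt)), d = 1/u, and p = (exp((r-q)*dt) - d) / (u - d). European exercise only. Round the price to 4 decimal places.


dt = T/N = 0.250000
u = exp(sigma*sqrt(dt)) = 1.061837; d = 1/u = 0.941765
p = (exp((r-q)*dt) - d) / (u - d) = 0.560298
Discount per step: exp(-r*dt) = 0.991040
Stock lattice S(k, i) with i counting down-moves:
  k=0: S(0,0) = 9.5800
  k=1: S(1,0) = 10.1724; S(1,1) = 9.0221
  k=2: S(2,0) = 10.8014; S(2,1) = 9.5800; S(2,2) = 8.4967
  k=3: S(3,0) = 11.4693; S(3,1) = 10.1724; S(3,2) = 9.0221; S(3,3) = 8.0019
  k=4: S(4,0) = 12.1786; S(4,1) = 10.8014; S(4,2) = 9.5800; S(4,3) = 8.4967; S(4,4) = 7.5359
Terminal payoffs V(N, i) = max(S_T - K, 0):
  V(4,0) = 2.908567; V(4,1) = 1.531420; V(4,2) = 0.310000; V(4,3) = 0.000000; V(4,4) = 0.000000
Backward induction: V(k, i) = exp(-r*dt) * [p * V(k+1, i) + (1-p) * V(k+1, i+1)].
  V(3,0) = exp(-r*dt) * [p*2.908567 + (1-p)*1.531420] = 2.282398
  V(3,1) = exp(-r*dt) * [p*1.531420 + (1-p)*0.310000] = 0.985450
  V(3,2) = exp(-r*dt) * [p*0.310000 + (1-p)*0.000000] = 0.172136
  V(3,3) = exp(-r*dt) * [p*0.000000 + (1-p)*0.000000] = 0.000000
  V(2,0) = exp(-r*dt) * [p*2.282398 + (1-p)*0.985450] = 1.696787
  V(2,1) = exp(-r*dt) * [p*0.985450 + (1-p)*0.172136] = 0.622209
  V(2,2) = exp(-r*dt) * [p*0.172136 + (1-p)*0.000000] = 0.095583
  V(1,0) = exp(-r*dt) * [p*1.696787 + (1-p)*0.622209] = 1.213323
  V(1,1) = exp(-r*dt) * [p*0.622209 + (1-p)*0.095583] = 0.387150
  V(0,0) = exp(-r*dt) * [p*1.213323 + (1-p)*0.387150] = 0.842437

Answer: Price = V(0,0) = 0.8424


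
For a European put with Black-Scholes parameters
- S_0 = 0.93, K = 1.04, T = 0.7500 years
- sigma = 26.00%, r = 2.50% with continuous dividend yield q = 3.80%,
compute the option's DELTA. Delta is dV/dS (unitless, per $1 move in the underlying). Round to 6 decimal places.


d1 = -0.4272010319; d2 = -0.6523676368
phi(d1) = 0.3641501873; exp(-qT) = 0.9719022941; exp(-rT) = 0.9814246877
N(-d1) = 0.6653835451
Delta = -exp(-qT) * N(-d1) = -0.9719022941 * 0.6653835451 = -0.646688

Answer: Delta = -0.646688


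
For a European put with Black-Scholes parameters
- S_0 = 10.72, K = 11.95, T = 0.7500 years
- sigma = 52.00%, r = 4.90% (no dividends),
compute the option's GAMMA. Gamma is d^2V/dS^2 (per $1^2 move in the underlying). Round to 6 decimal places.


Answer: Gamma = 0.082461

Derivation:
d1 = 0.0655733946; d2 = -0.3847598154
phi(d1) = 0.3980855018; exp(-qT) = 1.0000000000; exp(-rT) = 0.9639170845
Gamma = exp(-qT) * phi(d1) / (S * sigma * sqrt(T)) = 1.0000000000 * 0.3980855018 / (10.7200 * 0.5200 * 0.8660254038) = 0.082461


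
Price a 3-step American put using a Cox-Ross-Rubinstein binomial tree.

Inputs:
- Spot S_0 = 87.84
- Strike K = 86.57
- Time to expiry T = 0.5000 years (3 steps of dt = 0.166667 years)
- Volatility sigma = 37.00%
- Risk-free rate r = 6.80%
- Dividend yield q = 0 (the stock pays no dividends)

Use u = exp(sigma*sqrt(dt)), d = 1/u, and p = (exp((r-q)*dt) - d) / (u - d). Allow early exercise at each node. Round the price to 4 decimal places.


Answer: Price = V(0,0) = 7.9588

Derivation:
dt = T/N = 0.166667
u = exp(sigma*sqrt(dt)) = 1.163057; d = 1/u = 0.859803
p = (exp((r-q)*dt) - d) / (u - d) = 0.499894
Discount per step: exp(-r*dt) = 0.988731
Stock lattice S(k, i) with i counting down-moves:
  k=0: S(0,0) = 87.8400
  k=1: S(1,0) = 102.1629; S(1,1) = 75.5251
  k=2: S(2,0) = 118.8213; S(2,1) = 87.8400; S(2,2) = 64.9367
  k=3: S(3,0) = 138.1959; S(3,1) = 102.1629; S(3,2) = 75.5251; S(3,3) = 55.8328
Terminal payoffs V(N, i) = max(K - S_T, 0):
  V(3,0) = 0.000000; V(3,1) = 0.000000; V(3,2) = 11.044896; V(3,3) = 30.737208
Backward induction: V(k, i) = exp(-r*dt) * [p * V(k+1, i) + (1-p) * V(k+1, i+1)]; then take max(V_cont, immediate exercise) for American.
  V(2,0) = exp(-r*dt) * [p*0.000000 + (1-p)*0.000000] = 0.000000; exercise = 0.000000; V(2,0) = max -> 0.000000
  V(2,1) = exp(-r*dt) * [p*0.000000 + (1-p)*11.044896] = 5.461374; exercise = 0.000000; V(2,1) = max -> 5.461374
  V(2,2) = exp(-r*dt) * [p*11.044896 + (1-p)*30.737208] = 20.657693; exercise = 21.633281; V(2,2) = max -> 21.633281
  V(1,0) = exp(-r*dt) * [p*0.000000 + (1-p)*5.461374] = 2.700488; exercise = 0.000000; V(1,0) = max -> 2.700488
  V(1,1) = exp(-r*dt) * [p*5.461374 + (1-p)*21.633281] = 13.396358; exercise = 11.044896; V(1,1) = max -> 13.396358
  V(0,0) = exp(-r*dt) * [p*2.700488 + (1-p)*13.396358] = 7.958847; exercise = 0.000000; V(0,0) = max -> 7.958847


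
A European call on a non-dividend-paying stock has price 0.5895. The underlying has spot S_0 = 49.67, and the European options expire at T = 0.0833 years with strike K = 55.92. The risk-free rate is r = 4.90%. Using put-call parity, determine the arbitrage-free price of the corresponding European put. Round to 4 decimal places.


Put-call parity: C - P = S_0 * exp(-qT) - K * exp(-rT).
S_0 * exp(-qT) = 49.6700 * 1.00000000 = 49.67000000
K * exp(-rT) = 55.9200 * 0.99592662 = 55.69221652
P = C - S*exp(-qT) + K*exp(-rT)
P = 0.5895 - 49.67000000 + 55.69221652 = 6.6117

Answer: Put price = 6.6117


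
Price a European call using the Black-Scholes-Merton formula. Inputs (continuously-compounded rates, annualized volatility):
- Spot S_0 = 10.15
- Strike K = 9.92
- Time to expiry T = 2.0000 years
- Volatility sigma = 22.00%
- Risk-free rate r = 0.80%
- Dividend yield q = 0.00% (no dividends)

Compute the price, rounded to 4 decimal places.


d1 = (ln(S/K) + (r - q + 0.5*sigma^2) * T) / (sigma * sqrt(T)) = 0.28065963
d2 = d1 - sigma * sqrt(T) = -0.03046735
exp(-rT) = 0.98412732; exp(-qT) = 1.00000000
C = S_0 * exp(-qT) * N(d1) - K * exp(-rT) * N(d2)
N(d1) = 0.61051426; N(d2) = 0.48784716
C = 10.1500 * 1.00000000 * 0.61051426 - 9.9200 * 0.98412732 * 0.48784716 = 1.4341

Answer: Price = 1.4341
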